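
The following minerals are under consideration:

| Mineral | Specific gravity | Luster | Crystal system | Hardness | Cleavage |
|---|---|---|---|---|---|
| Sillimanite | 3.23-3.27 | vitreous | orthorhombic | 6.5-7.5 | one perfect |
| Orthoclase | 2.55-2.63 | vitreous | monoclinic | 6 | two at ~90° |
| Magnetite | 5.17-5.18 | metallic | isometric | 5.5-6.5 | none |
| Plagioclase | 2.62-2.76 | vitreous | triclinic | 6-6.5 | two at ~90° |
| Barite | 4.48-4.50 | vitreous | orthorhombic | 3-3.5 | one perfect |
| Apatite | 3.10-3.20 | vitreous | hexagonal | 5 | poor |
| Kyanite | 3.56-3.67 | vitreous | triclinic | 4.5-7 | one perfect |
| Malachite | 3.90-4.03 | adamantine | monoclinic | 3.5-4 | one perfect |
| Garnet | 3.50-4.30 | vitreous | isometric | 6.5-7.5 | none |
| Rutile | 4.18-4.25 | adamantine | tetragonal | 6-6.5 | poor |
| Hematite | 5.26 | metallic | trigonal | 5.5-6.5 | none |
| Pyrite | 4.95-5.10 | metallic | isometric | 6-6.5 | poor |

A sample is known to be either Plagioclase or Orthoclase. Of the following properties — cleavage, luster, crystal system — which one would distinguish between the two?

Cleavage: both two at ~90° — shared.
Luster: both vitreous — shared.
Crystal system: Plagioclase triclinic, Orthoclase monoclinic — these differ.
Only crystal system differs between Plagioclase and Orthoclase among the listed tests.

crystal system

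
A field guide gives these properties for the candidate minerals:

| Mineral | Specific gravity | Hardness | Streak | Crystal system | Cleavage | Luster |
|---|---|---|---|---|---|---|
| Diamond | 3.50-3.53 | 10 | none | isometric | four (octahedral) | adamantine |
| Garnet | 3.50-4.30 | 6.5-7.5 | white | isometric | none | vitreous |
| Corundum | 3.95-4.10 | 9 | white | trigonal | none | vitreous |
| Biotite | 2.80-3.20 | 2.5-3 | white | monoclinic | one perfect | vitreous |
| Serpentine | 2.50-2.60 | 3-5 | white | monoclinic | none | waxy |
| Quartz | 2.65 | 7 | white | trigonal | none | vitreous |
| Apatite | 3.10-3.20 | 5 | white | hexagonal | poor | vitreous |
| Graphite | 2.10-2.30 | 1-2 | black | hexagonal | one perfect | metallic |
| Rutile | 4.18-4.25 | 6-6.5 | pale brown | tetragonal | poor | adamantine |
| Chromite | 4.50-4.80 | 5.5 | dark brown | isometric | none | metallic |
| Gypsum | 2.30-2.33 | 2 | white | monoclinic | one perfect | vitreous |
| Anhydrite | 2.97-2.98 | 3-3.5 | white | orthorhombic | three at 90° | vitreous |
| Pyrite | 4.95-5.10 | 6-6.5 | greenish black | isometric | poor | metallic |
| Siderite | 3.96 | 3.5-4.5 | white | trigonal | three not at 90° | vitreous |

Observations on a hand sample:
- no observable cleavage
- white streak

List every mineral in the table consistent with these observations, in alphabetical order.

No observable cleavage — narrows the field to Garnet, Corundum, Serpentine, Quartz, Chromite.
White streak excludes Chromite.
Consistent with every observation: Corundum, Garnet, Quartz, Serpentine.

Corundum, Garnet, Quartz, Serpentine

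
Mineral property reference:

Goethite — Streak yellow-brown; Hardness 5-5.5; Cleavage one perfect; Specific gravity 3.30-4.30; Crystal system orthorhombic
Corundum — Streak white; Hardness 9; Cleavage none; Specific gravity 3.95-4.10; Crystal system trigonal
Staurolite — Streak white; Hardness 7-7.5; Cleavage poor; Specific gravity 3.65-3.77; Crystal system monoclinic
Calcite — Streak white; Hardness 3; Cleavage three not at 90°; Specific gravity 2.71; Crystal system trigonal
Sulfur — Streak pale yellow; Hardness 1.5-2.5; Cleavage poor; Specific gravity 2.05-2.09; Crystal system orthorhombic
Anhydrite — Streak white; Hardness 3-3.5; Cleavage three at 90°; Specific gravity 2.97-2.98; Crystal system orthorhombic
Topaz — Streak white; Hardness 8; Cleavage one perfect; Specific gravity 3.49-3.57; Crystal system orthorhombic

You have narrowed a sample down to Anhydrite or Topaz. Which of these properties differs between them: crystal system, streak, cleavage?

cleavage

Crystal system: both orthorhombic — shared.
Streak: both white — shared.
Cleavage: Anhydrite three at 90°, Topaz one perfect — different.
Only cleavage differs between Anhydrite and Topaz among the listed tests.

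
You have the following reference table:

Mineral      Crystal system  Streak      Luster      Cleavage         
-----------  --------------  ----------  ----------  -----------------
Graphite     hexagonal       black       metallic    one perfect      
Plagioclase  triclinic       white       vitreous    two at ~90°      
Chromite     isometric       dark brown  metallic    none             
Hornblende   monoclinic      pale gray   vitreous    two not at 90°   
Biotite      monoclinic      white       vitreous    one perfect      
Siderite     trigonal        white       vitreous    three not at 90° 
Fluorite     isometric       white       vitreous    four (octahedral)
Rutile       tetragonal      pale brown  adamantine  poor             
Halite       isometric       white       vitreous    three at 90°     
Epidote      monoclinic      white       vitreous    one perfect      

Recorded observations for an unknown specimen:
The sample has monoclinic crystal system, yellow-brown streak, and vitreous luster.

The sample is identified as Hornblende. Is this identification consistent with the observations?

No

Monoclinic crystal system — fits Hornblende (monoclinic system).
Yellow-brown streak — Hornblende has pale gray streak; a mismatch.
Vitreous luster — fits Hornblende (vitreous luster).
The streak observation rules out Hornblende.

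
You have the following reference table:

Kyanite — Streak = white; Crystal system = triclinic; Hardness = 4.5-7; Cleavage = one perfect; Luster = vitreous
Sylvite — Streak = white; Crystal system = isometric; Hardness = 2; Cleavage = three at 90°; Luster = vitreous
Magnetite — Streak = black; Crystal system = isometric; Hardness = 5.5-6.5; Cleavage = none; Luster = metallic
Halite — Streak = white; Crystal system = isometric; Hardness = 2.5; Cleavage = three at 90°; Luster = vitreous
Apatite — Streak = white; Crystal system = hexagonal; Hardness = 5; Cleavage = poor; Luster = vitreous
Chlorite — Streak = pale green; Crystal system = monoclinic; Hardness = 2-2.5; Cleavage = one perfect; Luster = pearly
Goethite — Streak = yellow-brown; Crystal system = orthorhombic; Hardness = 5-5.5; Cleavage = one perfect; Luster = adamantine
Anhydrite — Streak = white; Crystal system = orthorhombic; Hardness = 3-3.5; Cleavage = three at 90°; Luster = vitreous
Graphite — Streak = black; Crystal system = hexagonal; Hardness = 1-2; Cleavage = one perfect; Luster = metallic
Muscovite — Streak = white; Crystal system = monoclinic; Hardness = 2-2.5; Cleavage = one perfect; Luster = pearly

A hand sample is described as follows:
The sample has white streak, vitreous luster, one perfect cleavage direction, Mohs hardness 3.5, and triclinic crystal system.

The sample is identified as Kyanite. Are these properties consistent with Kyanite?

Inconsistent

White streak — consistent with Kyanite (white streak).
Vitreous luster — consistent with Kyanite (vitreous luster).
One perfect cleavage direction — consistent with Kyanite (cleavage one perfect).
Mohs hardness 3.5 — Kyanite has hardness 4.5-7; a mismatch.
Triclinic crystal system — consistent with Kyanite (triclinic system).
Hardness alone is enough to reject Kyanite.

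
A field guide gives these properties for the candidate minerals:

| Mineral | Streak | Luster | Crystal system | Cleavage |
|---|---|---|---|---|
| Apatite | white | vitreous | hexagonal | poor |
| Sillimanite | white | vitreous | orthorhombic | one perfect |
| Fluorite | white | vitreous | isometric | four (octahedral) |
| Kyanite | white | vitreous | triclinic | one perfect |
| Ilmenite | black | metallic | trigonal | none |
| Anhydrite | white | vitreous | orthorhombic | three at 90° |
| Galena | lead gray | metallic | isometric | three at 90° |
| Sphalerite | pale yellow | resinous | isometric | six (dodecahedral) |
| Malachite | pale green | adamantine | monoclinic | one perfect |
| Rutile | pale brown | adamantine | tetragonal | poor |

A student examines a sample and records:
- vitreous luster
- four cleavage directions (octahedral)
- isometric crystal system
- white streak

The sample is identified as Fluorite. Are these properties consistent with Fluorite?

Consistent

Vitreous luster — is consistent with Fluorite (vitreous luster).
Four cleavage directions (octahedral) — is consistent with Fluorite (cleavage four (octahedral)).
Isometric crystal system — is consistent with Fluorite (isometric system).
White streak — is consistent with Fluorite (white streak).
Every observed property is compatible with the reference values for Fluorite.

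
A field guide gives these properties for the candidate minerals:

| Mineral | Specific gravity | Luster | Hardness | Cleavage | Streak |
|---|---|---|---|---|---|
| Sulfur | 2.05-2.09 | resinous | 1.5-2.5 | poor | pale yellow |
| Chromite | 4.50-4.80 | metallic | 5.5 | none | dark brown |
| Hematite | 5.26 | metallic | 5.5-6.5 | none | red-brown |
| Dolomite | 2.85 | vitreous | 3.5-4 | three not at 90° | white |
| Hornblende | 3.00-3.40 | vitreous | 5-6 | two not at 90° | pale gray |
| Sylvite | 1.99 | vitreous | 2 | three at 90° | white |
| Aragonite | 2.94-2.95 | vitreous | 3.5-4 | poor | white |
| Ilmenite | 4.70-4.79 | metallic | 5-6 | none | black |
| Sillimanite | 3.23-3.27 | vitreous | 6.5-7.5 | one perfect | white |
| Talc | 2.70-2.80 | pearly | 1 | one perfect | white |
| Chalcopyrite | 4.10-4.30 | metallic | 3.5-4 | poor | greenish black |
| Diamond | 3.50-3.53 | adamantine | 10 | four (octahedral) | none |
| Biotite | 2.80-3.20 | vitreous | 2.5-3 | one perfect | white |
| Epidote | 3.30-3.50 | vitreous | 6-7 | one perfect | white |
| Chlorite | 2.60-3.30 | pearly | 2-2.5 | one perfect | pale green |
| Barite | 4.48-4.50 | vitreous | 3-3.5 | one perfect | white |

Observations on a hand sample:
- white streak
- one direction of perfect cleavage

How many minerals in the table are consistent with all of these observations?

White streak: narrows the field to Dolomite, Sylvite, Aragonite, Sillimanite, Talc, Biotite, Epidote, Barite.
One direction of perfect cleavage is inconsistent with Dolomite, Sylvite, Aragonite.
Consistent with every observation: Barite, Biotite, Epidote, Sillimanite, Talc.
That is 5 minerals.

5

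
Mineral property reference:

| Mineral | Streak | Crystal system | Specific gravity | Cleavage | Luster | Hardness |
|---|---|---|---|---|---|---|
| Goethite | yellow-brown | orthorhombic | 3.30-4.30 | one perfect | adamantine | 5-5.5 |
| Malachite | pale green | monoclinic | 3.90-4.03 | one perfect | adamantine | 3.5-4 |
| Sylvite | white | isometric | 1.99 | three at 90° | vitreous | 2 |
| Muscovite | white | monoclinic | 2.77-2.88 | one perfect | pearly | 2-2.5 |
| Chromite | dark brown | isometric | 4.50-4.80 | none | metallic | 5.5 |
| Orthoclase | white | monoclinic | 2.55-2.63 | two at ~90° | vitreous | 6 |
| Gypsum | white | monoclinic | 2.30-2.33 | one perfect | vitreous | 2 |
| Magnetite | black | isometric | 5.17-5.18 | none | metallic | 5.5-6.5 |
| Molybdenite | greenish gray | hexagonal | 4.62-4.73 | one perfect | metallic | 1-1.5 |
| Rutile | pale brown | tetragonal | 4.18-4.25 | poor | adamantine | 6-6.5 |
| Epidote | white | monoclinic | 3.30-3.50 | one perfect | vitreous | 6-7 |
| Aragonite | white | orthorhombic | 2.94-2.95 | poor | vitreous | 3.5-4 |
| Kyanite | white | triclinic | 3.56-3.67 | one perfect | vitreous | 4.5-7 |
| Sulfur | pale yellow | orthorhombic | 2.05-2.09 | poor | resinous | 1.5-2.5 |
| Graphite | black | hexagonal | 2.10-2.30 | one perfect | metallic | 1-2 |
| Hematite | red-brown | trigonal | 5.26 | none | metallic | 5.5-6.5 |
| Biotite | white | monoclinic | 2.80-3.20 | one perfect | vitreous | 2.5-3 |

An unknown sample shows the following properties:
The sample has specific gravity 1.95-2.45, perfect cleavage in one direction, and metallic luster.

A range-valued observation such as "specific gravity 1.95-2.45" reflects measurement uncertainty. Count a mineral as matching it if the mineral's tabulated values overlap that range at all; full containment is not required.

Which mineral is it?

Graphite

Specific gravity 1.95-2.45 — only Sylvite, Gypsum, Sulfur, Graphite remain.
Perfect cleavage in one direction excludes Sylvite, Sulfur.
Metallic luster eliminates Gypsum.
The only mineral consistent with every observation is Graphite.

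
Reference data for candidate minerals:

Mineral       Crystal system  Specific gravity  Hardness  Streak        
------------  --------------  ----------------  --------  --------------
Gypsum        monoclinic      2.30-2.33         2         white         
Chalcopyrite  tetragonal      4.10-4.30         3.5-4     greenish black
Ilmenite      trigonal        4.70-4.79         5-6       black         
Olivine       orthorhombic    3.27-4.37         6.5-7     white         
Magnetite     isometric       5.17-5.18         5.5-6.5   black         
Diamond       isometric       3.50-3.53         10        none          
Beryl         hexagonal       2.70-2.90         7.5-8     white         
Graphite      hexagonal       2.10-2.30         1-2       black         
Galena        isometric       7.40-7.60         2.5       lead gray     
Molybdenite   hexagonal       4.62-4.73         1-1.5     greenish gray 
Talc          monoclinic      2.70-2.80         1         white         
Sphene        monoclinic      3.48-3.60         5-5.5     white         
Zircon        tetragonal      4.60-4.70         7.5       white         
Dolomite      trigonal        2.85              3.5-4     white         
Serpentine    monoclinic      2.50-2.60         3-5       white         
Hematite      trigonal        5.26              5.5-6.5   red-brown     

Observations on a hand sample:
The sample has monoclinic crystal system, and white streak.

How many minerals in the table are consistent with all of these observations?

Monoclinic crystal system — leaves Gypsum, Talc, Sphene, Serpentine.
White streak — no further eliminations.
Consistent with every observation: Gypsum, Serpentine, Sphene, Talc.
That is 4 minerals.

4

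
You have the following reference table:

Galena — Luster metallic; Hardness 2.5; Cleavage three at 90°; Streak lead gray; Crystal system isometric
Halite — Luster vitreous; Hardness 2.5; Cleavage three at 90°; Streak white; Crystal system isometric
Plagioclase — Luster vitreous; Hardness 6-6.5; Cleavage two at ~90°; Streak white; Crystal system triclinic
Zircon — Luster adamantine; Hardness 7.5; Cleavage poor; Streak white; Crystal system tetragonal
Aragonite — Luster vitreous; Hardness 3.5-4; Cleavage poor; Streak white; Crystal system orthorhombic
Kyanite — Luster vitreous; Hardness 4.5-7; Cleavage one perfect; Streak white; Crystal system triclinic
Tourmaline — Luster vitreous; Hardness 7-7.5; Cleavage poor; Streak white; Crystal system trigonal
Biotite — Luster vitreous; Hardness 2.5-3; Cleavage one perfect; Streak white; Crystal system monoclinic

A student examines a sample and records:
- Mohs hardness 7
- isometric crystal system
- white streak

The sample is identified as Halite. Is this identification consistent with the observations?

No

Mohs hardness 7 — Halite has hardness 2.5; a mismatch.
Isometric crystal system — matches Halite (isometric system).
White streak — matches Halite (white streak).
Halite is excluded by the hardness.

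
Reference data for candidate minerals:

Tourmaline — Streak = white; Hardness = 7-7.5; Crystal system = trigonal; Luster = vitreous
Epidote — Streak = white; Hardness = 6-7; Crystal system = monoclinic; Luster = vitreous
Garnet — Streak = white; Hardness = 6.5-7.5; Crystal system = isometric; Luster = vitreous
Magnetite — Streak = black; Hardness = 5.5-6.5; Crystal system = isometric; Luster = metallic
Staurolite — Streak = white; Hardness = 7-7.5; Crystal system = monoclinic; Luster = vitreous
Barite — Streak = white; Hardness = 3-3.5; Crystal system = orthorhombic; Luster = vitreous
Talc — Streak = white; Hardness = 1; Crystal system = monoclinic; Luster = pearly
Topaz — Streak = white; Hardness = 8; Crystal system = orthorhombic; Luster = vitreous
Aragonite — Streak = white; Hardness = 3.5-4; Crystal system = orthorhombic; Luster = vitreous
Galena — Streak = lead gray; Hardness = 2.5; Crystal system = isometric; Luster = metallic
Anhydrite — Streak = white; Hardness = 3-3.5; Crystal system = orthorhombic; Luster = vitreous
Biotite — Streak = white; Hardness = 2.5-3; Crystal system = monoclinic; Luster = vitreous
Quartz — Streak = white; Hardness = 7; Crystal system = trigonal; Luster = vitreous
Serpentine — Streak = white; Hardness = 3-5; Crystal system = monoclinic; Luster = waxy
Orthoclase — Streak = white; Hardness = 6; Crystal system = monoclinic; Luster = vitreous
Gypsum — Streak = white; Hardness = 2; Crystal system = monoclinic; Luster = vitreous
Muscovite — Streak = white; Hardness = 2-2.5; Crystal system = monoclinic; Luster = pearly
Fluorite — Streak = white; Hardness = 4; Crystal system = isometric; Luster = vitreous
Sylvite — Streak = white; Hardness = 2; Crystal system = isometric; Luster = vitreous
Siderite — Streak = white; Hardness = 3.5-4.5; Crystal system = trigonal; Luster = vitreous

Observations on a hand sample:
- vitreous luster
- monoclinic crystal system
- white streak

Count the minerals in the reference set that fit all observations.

5

Vitreous luster is inconsistent with Magnetite, Talc, Galena, Serpentine, Muscovite.
Monoclinic crystal system: narrows the field to Epidote, Staurolite, Biotite, Orthoclase, Gypsum.
White streak: no further eliminations.
The minerals that satisfy all observations are Biotite, Epidote, Gypsum, Orthoclase, Staurolite.
That is 5 minerals.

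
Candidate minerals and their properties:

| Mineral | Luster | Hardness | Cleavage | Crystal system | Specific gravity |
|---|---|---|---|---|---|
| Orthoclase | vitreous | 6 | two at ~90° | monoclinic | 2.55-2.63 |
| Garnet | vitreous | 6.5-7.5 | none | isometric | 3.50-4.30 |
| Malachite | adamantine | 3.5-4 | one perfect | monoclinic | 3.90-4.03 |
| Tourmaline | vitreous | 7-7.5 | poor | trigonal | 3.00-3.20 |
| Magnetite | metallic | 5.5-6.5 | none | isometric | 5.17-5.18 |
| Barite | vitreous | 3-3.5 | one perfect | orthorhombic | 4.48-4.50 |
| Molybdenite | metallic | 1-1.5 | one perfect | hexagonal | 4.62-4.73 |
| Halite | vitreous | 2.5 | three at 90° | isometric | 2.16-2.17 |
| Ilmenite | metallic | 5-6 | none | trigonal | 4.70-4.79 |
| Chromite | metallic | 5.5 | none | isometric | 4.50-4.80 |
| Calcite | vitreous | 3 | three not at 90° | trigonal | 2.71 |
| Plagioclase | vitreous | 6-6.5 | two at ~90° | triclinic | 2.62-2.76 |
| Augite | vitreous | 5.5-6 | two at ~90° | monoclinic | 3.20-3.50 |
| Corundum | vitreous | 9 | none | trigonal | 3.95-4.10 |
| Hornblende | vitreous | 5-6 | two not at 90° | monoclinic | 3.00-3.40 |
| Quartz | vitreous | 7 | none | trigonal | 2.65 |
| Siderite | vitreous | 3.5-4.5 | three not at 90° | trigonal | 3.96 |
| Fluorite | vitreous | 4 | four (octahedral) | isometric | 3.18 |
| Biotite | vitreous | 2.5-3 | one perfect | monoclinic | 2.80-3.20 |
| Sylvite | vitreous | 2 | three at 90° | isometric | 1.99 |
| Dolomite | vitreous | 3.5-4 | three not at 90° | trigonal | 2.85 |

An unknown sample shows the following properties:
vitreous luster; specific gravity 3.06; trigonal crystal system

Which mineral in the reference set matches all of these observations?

Vitreous luster is inconsistent with Malachite, Magnetite, Molybdenite, Ilmenite, Chromite.
Specific gravity 3.06 — only Tourmaline, Hornblende, Biotite remain.
Trigonal crystal system — only Tourmaline remains.
Only Tourmaline satisfies all observations.

Tourmaline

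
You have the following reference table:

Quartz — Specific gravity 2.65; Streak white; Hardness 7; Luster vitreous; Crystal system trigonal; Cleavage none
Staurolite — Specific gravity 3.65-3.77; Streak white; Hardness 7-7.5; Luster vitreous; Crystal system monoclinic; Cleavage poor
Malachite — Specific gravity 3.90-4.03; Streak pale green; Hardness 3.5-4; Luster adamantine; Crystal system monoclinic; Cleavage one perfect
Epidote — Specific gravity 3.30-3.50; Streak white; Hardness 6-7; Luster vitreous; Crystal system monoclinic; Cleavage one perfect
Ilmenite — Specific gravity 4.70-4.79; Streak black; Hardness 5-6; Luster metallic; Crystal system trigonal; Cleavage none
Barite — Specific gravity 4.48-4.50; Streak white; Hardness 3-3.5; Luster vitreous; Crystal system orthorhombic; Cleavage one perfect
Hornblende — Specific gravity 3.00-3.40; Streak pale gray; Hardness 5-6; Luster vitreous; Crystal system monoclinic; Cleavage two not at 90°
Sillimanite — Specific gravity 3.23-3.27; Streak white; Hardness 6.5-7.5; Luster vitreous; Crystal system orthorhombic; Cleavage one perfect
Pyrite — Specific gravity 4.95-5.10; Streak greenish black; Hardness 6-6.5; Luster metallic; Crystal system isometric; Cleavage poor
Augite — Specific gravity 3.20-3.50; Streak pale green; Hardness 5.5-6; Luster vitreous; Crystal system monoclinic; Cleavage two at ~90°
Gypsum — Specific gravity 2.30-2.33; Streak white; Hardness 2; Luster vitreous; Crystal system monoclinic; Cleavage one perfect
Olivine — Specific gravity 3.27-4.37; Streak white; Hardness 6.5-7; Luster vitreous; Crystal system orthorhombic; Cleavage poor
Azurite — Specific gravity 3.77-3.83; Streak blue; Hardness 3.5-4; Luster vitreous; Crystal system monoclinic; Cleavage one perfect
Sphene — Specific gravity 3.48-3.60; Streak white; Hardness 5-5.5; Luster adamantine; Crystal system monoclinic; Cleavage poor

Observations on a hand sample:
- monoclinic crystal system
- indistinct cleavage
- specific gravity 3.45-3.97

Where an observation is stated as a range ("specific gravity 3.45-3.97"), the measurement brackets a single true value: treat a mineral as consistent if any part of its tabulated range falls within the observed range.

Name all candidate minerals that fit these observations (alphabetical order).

Monoclinic crystal system eliminates Quartz, Ilmenite, Barite, Sillimanite, Pyrite, Olivine.
Indistinct cleavage — narrows the field to Staurolite, Sphene.
Specific gravity 3.45-3.97 — every remaining candidate is consistent.
Consistent with every observation: Sphene, Staurolite.

Sphene, Staurolite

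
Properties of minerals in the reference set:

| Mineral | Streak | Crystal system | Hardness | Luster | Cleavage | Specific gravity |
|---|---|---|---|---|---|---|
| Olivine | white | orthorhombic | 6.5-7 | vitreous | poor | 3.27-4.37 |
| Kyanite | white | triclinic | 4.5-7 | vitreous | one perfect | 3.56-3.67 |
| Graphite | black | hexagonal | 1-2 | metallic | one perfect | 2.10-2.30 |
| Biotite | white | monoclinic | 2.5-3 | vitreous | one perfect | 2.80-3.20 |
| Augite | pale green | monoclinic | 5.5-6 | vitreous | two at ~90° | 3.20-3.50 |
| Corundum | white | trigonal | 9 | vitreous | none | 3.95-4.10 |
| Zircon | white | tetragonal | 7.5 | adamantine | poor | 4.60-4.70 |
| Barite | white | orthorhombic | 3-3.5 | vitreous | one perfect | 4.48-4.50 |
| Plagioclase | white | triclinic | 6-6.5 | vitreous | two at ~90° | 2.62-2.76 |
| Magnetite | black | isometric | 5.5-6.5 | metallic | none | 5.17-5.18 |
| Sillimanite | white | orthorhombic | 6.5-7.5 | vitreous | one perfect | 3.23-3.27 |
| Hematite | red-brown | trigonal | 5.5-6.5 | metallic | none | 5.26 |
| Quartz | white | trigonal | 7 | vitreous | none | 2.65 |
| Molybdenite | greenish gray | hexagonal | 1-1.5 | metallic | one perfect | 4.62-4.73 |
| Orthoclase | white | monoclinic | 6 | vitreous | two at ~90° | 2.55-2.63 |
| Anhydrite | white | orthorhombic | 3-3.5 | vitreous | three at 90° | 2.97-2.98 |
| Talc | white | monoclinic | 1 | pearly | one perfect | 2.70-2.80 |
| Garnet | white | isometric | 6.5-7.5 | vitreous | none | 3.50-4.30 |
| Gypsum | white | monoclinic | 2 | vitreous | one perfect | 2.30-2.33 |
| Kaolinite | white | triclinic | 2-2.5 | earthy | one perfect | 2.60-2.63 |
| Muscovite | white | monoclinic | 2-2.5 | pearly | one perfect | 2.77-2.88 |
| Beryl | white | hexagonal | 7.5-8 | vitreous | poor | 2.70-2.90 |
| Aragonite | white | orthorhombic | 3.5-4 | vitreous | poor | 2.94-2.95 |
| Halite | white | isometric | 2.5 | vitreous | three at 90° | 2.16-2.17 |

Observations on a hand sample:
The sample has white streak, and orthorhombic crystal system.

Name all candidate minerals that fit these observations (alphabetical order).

White streak rules out Graphite, Augite, Magnetite, Hematite, Molybdenite.
Orthorhombic crystal system — only Olivine, Barite, Sillimanite, Anhydrite, Aragonite remain.
Consistent with every observation: Anhydrite, Aragonite, Barite, Olivine, Sillimanite.

Anhydrite, Aragonite, Barite, Olivine, Sillimanite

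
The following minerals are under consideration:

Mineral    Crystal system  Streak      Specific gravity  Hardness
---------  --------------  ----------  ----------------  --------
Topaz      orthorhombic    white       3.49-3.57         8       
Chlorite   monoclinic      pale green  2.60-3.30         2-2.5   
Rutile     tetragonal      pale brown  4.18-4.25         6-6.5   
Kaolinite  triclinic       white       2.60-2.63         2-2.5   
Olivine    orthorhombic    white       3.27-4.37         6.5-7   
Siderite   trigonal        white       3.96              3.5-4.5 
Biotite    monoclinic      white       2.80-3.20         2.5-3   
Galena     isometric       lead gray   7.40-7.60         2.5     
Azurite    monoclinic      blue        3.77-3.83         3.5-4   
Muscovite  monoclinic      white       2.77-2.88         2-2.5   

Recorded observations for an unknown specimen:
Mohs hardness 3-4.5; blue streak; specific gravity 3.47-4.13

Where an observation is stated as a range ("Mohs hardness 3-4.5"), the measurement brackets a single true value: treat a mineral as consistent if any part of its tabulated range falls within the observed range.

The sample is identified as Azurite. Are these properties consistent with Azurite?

Consistent

Mohs hardness 3-4.5 — fits Azurite (hardness 3.5-4).
Blue streak — fits Azurite (blue streak).
Specific gravity 3.47-4.13 — fits Azurite (SG 3.77-3.83).
All observations are consistent with the tabulated values for Azurite.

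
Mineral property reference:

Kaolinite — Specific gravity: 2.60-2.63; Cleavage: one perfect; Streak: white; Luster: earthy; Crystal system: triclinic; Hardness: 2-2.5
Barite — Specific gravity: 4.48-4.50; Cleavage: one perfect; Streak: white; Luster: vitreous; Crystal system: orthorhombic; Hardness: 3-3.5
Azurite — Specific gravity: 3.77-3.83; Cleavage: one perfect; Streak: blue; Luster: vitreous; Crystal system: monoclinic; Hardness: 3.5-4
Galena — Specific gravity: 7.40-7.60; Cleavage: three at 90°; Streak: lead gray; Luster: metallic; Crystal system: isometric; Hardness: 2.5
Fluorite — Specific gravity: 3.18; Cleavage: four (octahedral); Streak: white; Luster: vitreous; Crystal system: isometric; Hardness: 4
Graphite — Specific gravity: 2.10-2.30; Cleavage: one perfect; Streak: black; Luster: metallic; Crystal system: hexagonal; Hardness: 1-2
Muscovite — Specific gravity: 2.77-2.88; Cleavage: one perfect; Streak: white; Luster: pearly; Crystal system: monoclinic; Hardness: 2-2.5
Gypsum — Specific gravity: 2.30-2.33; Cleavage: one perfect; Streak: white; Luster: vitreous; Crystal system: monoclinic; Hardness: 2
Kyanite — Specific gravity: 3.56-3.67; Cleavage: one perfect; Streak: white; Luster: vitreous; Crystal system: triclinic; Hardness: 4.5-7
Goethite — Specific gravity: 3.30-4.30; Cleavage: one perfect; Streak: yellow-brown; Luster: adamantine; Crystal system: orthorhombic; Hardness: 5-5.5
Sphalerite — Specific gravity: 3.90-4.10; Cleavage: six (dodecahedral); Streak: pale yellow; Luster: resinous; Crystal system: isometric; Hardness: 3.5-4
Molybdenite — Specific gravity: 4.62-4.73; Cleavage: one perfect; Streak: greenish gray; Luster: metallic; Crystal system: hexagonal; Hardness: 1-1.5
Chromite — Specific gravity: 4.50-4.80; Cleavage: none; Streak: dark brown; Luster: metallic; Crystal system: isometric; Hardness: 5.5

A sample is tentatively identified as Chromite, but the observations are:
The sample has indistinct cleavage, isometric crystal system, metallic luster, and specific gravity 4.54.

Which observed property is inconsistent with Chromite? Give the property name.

cleavage

Indistinct cleavage: Chromite has cleavage none — outside the reference range.
Isometric crystal system: Chromite has isometric system — matches.
Metallic luster: Chromite has metallic luster — matches.
Specific gravity 4.54: Chromite has SG 4.50-4.80 — matches.
Only the cleavage is inconsistent.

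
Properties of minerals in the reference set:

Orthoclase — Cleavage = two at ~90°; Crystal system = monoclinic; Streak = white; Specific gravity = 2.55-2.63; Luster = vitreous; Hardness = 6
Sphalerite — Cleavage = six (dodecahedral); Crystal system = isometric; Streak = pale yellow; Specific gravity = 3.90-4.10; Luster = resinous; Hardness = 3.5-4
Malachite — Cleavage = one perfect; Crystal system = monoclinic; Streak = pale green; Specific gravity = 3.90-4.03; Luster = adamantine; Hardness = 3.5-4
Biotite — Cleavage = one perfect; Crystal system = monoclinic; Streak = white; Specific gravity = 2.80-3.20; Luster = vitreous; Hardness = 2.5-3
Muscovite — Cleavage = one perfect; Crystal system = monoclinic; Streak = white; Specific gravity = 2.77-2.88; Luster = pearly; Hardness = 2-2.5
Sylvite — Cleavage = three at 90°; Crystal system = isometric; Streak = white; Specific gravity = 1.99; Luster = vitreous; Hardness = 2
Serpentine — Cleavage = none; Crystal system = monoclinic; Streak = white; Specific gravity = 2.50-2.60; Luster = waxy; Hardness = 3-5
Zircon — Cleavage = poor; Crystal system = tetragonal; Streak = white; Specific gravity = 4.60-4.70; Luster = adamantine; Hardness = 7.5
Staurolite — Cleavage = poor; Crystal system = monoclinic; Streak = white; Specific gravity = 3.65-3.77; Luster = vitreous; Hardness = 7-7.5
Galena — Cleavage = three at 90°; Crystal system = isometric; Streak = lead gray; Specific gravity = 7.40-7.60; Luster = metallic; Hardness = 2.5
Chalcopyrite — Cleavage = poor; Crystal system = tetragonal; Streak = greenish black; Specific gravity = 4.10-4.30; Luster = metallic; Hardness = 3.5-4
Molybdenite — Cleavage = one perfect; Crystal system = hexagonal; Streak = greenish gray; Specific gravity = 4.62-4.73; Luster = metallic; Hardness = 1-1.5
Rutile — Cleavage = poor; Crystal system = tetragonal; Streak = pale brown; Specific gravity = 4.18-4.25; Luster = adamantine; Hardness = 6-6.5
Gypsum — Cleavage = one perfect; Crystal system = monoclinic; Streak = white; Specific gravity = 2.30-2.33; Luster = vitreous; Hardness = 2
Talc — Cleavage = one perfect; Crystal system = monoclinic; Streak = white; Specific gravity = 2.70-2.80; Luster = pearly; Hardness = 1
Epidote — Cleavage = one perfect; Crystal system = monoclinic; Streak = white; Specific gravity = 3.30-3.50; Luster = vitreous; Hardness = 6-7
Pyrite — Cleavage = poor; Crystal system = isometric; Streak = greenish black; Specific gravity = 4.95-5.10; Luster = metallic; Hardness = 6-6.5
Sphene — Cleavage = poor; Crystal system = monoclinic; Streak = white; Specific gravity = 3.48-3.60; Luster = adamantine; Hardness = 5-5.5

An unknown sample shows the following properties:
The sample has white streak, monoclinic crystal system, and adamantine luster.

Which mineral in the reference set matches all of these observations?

Sphene

White streak: leaves Orthoclase, Biotite, Muscovite, Sylvite, Serpentine, Zircon, Staurolite, Gypsum, Talc, Epidote, Sphene.
Monoclinic crystal system rules out Sylvite, Zircon.
Adamantine luster: Sphene remains.
Only Sphene satisfies all observations.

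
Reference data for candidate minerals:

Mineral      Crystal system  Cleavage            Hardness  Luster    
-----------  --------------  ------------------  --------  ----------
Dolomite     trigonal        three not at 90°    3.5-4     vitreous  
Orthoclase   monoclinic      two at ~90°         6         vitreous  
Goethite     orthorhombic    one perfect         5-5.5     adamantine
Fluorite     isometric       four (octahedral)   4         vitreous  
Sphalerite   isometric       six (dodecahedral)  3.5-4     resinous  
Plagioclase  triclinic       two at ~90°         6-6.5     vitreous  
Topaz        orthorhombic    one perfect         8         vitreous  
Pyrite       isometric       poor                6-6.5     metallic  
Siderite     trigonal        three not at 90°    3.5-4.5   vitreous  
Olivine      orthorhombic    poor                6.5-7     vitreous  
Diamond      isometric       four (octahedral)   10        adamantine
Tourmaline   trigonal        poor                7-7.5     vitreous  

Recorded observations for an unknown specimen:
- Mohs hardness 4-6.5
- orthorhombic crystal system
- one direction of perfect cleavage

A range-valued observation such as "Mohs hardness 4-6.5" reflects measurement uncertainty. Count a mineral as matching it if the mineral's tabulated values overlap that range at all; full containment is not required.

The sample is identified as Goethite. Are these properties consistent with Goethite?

Mohs hardness 4-6.5 — is consistent with Goethite (hardness 5-5.5).
Orthorhombic crystal system — is consistent with Goethite (orthorhombic system).
One direction of perfect cleavage — is consistent with Goethite (cleavage one perfect).
Nothing contradicts Goethite.

Consistent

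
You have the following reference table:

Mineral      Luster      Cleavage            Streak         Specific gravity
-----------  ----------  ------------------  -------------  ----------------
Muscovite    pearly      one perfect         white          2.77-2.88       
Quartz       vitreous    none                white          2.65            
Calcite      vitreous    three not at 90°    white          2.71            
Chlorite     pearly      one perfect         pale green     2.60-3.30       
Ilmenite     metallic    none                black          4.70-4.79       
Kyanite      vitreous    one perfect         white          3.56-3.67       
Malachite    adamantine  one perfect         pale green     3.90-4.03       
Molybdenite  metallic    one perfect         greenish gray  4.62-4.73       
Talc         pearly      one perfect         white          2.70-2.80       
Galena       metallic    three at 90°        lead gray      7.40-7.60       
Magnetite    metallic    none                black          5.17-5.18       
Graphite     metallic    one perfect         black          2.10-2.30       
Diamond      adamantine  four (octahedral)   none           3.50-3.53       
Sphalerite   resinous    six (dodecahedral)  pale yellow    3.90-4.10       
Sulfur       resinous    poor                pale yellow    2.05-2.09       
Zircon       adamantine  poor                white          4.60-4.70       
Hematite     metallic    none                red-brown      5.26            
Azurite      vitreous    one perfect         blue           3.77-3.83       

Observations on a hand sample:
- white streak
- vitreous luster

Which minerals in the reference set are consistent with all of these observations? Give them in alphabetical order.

White streak — narrows the field to Muscovite, Quartz, Calcite, Kyanite, Talc, Zircon.
Vitreous luster rules out Muscovite, Talc, Zircon.
Consistent with every observation: Calcite, Kyanite, Quartz.

Calcite, Kyanite, Quartz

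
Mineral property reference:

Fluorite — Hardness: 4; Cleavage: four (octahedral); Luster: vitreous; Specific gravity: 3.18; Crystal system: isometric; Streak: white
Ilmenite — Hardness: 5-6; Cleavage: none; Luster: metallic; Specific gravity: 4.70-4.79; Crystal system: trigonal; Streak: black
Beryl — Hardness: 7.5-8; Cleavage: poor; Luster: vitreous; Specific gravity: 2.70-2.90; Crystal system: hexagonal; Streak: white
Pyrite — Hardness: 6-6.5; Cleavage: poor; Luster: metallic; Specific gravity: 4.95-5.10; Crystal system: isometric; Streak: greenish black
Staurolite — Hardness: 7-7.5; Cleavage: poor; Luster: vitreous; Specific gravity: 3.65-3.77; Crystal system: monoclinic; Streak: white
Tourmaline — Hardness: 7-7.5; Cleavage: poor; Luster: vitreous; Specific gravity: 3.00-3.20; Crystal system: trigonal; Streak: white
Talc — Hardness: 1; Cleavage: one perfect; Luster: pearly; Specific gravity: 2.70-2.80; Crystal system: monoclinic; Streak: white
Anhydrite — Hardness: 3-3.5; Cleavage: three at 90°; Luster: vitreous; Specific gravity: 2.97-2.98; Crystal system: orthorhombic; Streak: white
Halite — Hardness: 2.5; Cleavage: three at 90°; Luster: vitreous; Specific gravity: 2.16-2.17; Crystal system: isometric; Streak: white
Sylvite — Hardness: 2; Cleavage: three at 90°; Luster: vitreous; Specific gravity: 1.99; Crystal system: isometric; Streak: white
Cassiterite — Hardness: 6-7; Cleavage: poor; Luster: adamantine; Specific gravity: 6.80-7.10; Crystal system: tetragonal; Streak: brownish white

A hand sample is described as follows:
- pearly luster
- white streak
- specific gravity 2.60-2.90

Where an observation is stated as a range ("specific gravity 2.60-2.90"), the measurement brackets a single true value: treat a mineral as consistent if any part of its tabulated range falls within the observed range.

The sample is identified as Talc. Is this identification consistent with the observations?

Pearly luster — is consistent with Talc (pearly luster).
White streak — is consistent with Talc (white streak).
Specific gravity 2.60-2.90 — is consistent with Talc (SG 2.70-2.80).
Nothing contradicts Talc.

Consistent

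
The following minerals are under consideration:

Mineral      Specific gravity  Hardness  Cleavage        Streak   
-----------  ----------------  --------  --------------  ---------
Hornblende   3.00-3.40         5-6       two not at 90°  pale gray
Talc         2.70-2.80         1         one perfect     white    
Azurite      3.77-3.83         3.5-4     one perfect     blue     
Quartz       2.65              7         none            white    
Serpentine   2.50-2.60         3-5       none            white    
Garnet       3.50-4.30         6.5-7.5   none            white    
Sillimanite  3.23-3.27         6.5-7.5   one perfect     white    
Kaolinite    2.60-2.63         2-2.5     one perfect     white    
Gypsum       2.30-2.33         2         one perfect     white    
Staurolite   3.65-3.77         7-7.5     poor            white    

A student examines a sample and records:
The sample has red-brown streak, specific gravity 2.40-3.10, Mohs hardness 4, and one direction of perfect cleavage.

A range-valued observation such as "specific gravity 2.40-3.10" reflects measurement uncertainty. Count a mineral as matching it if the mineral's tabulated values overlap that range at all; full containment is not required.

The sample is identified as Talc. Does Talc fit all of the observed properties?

Inconsistent

Red-brown streak — Talc has white streak; inconsistent.
Specific gravity 2.40-3.10 — fits Talc (SG 2.70-2.80).
Mohs hardness 4 — Talc has hardness 1; inconsistent.
One direction of perfect cleavage — fits Talc (cleavage one perfect).
2 of the observed properties are inconsistent with Talc.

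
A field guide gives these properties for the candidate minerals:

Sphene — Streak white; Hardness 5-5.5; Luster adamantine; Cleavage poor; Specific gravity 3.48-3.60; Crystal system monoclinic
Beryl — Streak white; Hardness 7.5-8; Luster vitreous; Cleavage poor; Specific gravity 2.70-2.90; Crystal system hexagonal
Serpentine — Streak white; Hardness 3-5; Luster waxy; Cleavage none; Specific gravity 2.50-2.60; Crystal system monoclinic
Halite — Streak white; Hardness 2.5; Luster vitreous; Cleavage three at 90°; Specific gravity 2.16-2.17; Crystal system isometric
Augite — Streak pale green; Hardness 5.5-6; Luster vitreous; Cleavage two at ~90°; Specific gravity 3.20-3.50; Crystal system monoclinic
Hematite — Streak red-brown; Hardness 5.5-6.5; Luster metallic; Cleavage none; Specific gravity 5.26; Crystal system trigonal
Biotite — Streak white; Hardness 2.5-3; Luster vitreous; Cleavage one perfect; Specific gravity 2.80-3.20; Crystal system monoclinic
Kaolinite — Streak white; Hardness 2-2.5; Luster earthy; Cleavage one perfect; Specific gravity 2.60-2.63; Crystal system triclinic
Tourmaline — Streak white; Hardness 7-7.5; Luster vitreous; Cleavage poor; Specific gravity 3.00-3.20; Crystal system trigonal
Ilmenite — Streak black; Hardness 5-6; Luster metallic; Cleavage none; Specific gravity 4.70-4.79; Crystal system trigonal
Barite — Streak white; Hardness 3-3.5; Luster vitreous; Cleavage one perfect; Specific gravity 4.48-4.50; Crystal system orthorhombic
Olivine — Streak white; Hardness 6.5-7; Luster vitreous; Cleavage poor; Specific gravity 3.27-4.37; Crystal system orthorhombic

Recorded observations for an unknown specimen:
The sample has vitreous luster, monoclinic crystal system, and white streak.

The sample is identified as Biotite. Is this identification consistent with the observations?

Consistent

Vitreous luster — fits Biotite (vitreous luster).
Monoclinic crystal system — fits Biotite (monoclinic system).
White streak — fits Biotite (white streak).
All observations are consistent with the tabulated values for Biotite.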